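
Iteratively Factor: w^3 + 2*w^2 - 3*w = (w)*(w^2 + 2*w - 3) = w*(w - 1)*(w + 3)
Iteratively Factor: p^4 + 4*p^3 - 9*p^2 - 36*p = (p)*(p^3 + 4*p^2 - 9*p - 36) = p*(p - 3)*(p^2 + 7*p + 12) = p*(p - 3)*(p + 4)*(p + 3)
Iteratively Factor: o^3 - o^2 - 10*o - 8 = (o + 1)*(o^2 - 2*o - 8) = (o + 1)*(o + 2)*(o - 4)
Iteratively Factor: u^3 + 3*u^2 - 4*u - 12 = (u - 2)*(u^2 + 5*u + 6) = (u - 2)*(u + 3)*(u + 2)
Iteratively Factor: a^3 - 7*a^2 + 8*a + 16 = (a - 4)*(a^2 - 3*a - 4) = (a - 4)*(a + 1)*(a - 4)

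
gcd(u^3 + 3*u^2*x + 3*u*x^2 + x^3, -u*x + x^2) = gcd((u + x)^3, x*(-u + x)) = 1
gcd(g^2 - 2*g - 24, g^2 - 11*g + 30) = g - 6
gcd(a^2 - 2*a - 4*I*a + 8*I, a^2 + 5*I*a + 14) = 1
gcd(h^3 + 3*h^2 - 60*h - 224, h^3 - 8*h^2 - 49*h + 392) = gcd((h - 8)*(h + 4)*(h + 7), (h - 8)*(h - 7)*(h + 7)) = h^2 - h - 56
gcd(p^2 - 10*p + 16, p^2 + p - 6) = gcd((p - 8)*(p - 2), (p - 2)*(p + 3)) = p - 2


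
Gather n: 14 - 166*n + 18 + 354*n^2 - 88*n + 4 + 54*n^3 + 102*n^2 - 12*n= 54*n^3 + 456*n^2 - 266*n + 36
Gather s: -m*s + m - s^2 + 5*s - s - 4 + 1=m - s^2 + s*(4 - m) - 3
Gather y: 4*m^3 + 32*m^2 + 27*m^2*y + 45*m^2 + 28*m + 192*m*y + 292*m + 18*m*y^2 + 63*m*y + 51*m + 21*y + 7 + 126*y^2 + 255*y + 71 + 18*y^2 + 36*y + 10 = 4*m^3 + 77*m^2 + 371*m + y^2*(18*m + 144) + y*(27*m^2 + 255*m + 312) + 88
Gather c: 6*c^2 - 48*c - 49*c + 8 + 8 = 6*c^2 - 97*c + 16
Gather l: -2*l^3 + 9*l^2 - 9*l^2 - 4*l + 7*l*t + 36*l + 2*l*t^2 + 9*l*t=-2*l^3 + l*(2*t^2 + 16*t + 32)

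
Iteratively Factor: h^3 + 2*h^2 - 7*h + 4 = (h - 1)*(h^2 + 3*h - 4) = (h - 1)^2*(h + 4)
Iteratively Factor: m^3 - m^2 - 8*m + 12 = (m - 2)*(m^2 + m - 6) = (m - 2)^2*(m + 3)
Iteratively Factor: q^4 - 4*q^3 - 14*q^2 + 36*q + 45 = (q - 3)*(q^3 - q^2 - 17*q - 15) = (q - 3)*(q + 1)*(q^2 - 2*q - 15) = (q - 5)*(q - 3)*(q + 1)*(q + 3)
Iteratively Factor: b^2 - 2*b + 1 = (b - 1)*(b - 1)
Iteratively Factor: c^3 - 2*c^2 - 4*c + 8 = (c - 2)*(c^2 - 4) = (c - 2)^2*(c + 2)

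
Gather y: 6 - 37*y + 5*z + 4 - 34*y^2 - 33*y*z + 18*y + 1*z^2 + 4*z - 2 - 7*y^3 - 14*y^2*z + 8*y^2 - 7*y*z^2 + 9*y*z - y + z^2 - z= -7*y^3 + y^2*(-14*z - 26) + y*(-7*z^2 - 24*z - 20) + 2*z^2 + 8*z + 8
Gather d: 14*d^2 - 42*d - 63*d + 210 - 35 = 14*d^2 - 105*d + 175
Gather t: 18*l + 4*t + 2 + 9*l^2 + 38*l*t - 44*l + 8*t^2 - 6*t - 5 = 9*l^2 - 26*l + 8*t^2 + t*(38*l - 2) - 3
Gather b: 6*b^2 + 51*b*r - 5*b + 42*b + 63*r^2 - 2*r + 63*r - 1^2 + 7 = 6*b^2 + b*(51*r + 37) + 63*r^2 + 61*r + 6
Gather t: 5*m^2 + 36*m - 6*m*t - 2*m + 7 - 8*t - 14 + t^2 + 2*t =5*m^2 + 34*m + t^2 + t*(-6*m - 6) - 7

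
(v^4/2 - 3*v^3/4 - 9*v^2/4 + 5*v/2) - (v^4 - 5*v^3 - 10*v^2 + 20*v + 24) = -v^4/2 + 17*v^3/4 + 31*v^2/4 - 35*v/2 - 24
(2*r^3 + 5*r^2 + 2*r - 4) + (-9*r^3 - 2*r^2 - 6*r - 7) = -7*r^3 + 3*r^2 - 4*r - 11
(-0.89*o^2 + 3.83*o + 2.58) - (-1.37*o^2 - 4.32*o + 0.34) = 0.48*o^2 + 8.15*o + 2.24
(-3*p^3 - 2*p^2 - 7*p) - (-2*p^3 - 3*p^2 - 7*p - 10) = -p^3 + p^2 + 10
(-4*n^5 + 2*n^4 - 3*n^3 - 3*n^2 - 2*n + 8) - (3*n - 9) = -4*n^5 + 2*n^4 - 3*n^3 - 3*n^2 - 5*n + 17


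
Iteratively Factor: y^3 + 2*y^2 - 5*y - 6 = (y - 2)*(y^2 + 4*y + 3) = (y - 2)*(y + 1)*(y + 3)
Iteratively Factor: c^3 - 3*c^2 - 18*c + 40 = (c - 2)*(c^2 - c - 20) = (c - 2)*(c + 4)*(c - 5)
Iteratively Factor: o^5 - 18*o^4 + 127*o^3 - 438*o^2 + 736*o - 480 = (o - 2)*(o^4 - 16*o^3 + 95*o^2 - 248*o + 240) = (o - 4)*(o - 2)*(o^3 - 12*o^2 + 47*o - 60) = (o - 4)*(o - 3)*(o - 2)*(o^2 - 9*o + 20) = (o - 4)^2*(o - 3)*(o - 2)*(o - 5)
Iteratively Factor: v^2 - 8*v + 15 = (v - 3)*(v - 5)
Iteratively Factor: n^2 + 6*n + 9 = (n + 3)*(n + 3)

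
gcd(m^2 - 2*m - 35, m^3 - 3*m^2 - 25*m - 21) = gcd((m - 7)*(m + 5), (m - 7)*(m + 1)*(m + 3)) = m - 7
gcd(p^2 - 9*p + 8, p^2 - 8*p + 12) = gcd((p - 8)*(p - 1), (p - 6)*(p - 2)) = 1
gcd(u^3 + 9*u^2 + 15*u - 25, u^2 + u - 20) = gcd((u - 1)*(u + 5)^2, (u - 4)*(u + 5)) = u + 5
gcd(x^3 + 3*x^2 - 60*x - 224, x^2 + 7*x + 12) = x + 4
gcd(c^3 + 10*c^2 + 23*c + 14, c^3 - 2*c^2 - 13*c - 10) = c^2 + 3*c + 2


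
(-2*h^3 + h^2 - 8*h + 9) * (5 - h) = 2*h^4 - 11*h^3 + 13*h^2 - 49*h + 45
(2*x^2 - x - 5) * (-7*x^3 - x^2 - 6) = -14*x^5 + 5*x^4 + 36*x^3 - 7*x^2 + 6*x + 30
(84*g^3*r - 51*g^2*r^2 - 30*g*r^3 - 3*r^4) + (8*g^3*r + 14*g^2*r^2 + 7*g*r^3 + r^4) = 92*g^3*r - 37*g^2*r^2 - 23*g*r^3 - 2*r^4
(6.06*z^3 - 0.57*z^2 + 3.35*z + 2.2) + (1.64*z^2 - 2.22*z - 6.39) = 6.06*z^3 + 1.07*z^2 + 1.13*z - 4.19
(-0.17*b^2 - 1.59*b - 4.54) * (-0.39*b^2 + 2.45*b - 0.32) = 0.0663*b^4 + 0.2036*b^3 - 2.0705*b^2 - 10.6142*b + 1.4528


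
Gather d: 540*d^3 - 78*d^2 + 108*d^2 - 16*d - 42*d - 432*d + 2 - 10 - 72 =540*d^3 + 30*d^2 - 490*d - 80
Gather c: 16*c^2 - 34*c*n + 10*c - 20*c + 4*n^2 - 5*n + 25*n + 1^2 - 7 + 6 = 16*c^2 + c*(-34*n - 10) + 4*n^2 + 20*n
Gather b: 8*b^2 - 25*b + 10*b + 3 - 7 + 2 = 8*b^2 - 15*b - 2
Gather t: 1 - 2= -1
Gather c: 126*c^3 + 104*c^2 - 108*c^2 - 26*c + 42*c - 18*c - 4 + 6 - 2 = 126*c^3 - 4*c^2 - 2*c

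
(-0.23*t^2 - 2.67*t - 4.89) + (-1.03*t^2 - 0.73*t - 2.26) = -1.26*t^2 - 3.4*t - 7.15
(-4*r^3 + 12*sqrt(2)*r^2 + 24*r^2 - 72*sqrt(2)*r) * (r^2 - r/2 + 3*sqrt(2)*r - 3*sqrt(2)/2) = -4*r^5 + 26*r^4 + 60*r^3 - 468*r^2 + 216*r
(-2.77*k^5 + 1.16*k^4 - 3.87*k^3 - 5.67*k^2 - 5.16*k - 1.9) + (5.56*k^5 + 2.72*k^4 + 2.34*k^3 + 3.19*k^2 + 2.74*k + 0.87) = 2.79*k^5 + 3.88*k^4 - 1.53*k^3 - 2.48*k^2 - 2.42*k - 1.03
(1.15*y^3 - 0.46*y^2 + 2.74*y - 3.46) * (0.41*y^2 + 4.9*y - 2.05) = 0.4715*y^5 + 5.4464*y^4 - 3.4881*y^3 + 12.9504*y^2 - 22.571*y + 7.093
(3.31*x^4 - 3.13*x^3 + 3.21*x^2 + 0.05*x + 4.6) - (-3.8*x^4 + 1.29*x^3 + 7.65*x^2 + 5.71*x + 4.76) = 7.11*x^4 - 4.42*x^3 - 4.44*x^2 - 5.66*x - 0.16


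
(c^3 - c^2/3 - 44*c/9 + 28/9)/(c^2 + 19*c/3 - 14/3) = (3*c^2 + c - 14)/(3*(c + 7))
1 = 1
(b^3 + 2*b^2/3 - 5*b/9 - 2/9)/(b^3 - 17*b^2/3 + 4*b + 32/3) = (9*b^2 - 3*b - 2)/(3*(3*b^2 - 20*b + 32))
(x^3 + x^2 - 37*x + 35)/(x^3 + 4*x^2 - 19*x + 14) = (x - 5)/(x - 2)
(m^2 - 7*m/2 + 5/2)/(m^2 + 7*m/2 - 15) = (m - 1)/(m + 6)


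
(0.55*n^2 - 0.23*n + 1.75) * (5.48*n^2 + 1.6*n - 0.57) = 3.014*n^4 - 0.3804*n^3 + 8.9085*n^2 + 2.9311*n - 0.9975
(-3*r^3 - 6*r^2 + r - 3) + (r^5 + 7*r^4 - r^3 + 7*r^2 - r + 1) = r^5 + 7*r^4 - 4*r^3 + r^2 - 2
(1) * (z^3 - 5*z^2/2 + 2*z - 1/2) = z^3 - 5*z^2/2 + 2*z - 1/2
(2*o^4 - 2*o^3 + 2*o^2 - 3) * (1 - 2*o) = -4*o^5 + 6*o^4 - 6*o^3 + 2*o^2 + 6*o - 3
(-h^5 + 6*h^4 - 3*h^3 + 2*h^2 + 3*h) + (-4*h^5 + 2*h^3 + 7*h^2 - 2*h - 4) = -5*h^5 + 6*h^4 - h^3 + 9*h^2 + h - 4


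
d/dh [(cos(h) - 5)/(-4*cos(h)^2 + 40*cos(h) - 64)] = (sin(h)^2 + 10*cos(h) - 35)*sin(h)/(4*(cos(h)^2 - 10*cos(h) + 16)^2)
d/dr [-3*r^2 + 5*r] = 5 - 6*r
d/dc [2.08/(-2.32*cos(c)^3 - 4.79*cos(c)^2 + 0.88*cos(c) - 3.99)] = (-14.4768*cos(c)^2 - 19.9264*cos(c) + 1.8304)*sin(c)/(2.32*cos(c)^3 + 4.79*cos(c)^2 - 0.88*cos(c) + 3.99)^2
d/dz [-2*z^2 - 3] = -4*z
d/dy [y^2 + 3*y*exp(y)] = 3*y*exp(y) + 2*y + 3*exp(y)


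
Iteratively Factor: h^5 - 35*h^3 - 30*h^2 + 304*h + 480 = (h + 4)*(h^4 - 4*h^3 - 19*h^2 + 46*h + 120) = (h + 2)*(h + 4)*(h^3 - 6*h^2 - 7*h + 60) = (h - 5)*(h + 2)*(h + 4)*(h^2 - h - 12) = (h - 5)*(h + 2)*(h + 3)*(h + 4)*(h - 4)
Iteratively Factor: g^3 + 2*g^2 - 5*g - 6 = (g - 2)*(g^2 + 4*g + 3) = (g - 2)*(g + 3)*(g + 1)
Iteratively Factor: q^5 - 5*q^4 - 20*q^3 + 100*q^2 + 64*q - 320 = (q - 4)*(q^4 - q^3 - 24*q^2 + 4*q + 80) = (q - 4)*(q + 4)*(q^3 - 5*q^2 - 4*q + 20) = (q - 4)*(q + 2)*(q + 4)*(q^2 - 7*q + 10) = (q - 5)*(q - 4)*(q + 2)*(q + 4)*(q - 2)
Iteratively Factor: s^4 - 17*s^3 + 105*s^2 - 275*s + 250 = (s - 5)*(s^3 - 12*s^2 + 45*s - 50) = (s - 5)^2*(s^2 - 7*s + 10) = (s - 5)^3*(s - 2)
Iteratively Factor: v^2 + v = (v)*(v + 1)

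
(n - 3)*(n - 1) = n^2 - 4*n + 3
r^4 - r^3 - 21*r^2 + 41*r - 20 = (r - 4)*(r - 1)^2*(r + 5)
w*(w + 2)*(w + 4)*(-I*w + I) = -I*w^4 - 5*I*w^3 - 2*I*w^2 + 8*I*w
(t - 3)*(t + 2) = t^2 - t - 6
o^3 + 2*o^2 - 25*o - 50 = (o - 5)*(o + 2)*(o + 5)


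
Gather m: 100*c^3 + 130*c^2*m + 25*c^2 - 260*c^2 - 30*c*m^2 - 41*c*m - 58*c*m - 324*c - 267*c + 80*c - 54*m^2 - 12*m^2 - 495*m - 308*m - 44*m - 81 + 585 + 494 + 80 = 100*c^3 - 235*c^2 - 511*c + m^2*(-30*c - 66) + m*(130*c^2 - 99*c - 847) + 1078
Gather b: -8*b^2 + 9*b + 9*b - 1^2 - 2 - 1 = -8*b^2 + 18*b - 4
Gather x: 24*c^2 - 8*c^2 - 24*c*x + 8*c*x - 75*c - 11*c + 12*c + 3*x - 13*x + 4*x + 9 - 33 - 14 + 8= 16*c^2 - 74*c + x*(-16*c - 6) - 30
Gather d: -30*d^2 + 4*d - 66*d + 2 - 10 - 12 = -30*d^2 - 62*d - 20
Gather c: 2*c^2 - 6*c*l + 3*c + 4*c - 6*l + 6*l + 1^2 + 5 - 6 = 2*c^2 + c*(7 - 6*l)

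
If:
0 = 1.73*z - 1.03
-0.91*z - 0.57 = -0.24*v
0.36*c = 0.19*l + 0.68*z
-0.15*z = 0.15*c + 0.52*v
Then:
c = -16.65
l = -33.69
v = 4.63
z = 0.60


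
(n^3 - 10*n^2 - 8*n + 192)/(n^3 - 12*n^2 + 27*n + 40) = (n^2 - 2*n - 24)/(n^2 - 4*n - 5)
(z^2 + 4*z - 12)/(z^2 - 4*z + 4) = (z + 6)/(z - 2)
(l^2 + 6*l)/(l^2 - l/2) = 2*(l + 6)/(2*l - 1)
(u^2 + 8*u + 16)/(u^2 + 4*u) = (u + 4)/u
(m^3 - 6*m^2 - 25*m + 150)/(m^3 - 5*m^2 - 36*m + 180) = (m + 5)/(m + 6)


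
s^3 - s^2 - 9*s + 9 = (s - 3)*(s - 1)*(s + 3)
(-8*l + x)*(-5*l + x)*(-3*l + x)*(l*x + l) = -120*l^4*x - 120*l^4 + 79*l^3*x^2 + 79*l^3*x - 16*l^2*x^3 - 16*l^2*x^2 + l*x^4 + l*x^3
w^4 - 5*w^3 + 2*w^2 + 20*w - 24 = (w - 3)*(w - 2)^2*(w + 2)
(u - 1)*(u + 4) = u^2 + 3*u - 4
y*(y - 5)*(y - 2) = y^3 - 7*y^2 + 10*y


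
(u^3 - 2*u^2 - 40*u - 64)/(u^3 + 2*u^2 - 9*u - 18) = (u^2 - 4*u - 32)/(u^2 - 9)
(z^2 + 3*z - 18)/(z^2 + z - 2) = (z^2 + 3*z - 18)/(z^2 + z - 2)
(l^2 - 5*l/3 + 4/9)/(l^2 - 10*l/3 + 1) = (l - 4/3)/(l - 3)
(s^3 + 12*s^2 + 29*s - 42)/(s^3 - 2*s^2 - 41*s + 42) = (s + 7)/(s - 7)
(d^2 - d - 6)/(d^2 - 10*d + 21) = (d + 2)/(d - 7)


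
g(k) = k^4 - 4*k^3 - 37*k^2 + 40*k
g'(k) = 4*k^3 - 12*k^2 - 74*k + 40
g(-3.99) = -241.11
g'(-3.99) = -109.87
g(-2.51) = -230.56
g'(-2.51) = 86.89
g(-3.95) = -245.33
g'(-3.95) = -101.45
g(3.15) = -267.70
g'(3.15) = -187.15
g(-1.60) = -135.78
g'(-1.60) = 111.30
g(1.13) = -6.19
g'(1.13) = -53.17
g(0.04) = 1.54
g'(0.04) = 37.02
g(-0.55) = -32.44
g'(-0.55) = 76.40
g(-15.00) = 55200.00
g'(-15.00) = -15050.00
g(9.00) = 1008.00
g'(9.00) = 1318.00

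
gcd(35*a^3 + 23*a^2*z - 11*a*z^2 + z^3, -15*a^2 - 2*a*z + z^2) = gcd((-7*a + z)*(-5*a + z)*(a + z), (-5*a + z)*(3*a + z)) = -5*a + z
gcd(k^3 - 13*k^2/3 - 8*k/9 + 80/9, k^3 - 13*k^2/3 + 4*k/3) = k - 4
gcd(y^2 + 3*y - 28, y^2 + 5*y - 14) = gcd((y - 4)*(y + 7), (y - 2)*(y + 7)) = y + 7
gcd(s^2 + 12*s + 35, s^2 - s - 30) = s + 5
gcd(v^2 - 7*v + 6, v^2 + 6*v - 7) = v - 1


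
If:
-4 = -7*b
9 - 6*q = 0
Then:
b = 4/7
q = 3/2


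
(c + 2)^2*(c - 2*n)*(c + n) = c^4 - c^3*n + 4*c^3 - 2*c^2*n^2 - 4*c^2*n + 4*c^2 - 8*c*n^2 - 4*c*n - 8*n^2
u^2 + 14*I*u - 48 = (u + 6*I)*(u + 8*I)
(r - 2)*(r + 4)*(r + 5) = r^3 + 7*r^2 + 2*r - 40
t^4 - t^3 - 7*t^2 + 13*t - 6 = (t - 2)*(t - 1)^2*(t + 3)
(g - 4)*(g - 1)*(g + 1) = g^3 - 4*g^2 - g + 4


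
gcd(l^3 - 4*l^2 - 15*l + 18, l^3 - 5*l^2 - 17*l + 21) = l^2 + 2*l - 3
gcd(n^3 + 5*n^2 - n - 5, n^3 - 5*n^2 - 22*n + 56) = 1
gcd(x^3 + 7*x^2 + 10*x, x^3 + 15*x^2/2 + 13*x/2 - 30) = x + 5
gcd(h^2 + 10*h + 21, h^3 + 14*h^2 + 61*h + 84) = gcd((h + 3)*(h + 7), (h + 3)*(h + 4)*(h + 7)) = h^2 + 10*h + 21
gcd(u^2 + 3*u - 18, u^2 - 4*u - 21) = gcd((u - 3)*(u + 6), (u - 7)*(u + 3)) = 1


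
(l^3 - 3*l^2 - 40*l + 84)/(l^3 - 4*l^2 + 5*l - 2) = (l^2 - l - 42)/(l^2 - 2*l + 1)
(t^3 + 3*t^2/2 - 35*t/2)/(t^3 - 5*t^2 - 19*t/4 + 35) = 2*t*(t + 5)/(2*t^2 - 3*t - 20)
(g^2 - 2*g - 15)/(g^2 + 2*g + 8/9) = 9*(g^2 - 2*g - 15)/(9*g^2 + 18*g + 8)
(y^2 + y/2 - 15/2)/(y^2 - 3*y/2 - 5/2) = (y + 3)/(y + 1)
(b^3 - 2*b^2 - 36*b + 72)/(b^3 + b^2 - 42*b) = (b^2 + 4*b - 12)/(b*(b + 7))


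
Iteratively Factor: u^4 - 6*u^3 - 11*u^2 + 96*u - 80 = (u - 4)*(u^3 - 2*u^2 - 19*u + 20) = (u - 5)*(u - 4)*(u^2 + 3*u - 4) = (u - 5)*(u - 4)*(u - 1)*(u + 4)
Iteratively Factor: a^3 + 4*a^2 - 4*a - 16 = (a + 2)*(a^2 + 2*a - 8) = (a - 2)*(a + 2)*(a + 4)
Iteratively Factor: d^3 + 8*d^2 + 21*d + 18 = (d + 3)*(d^2 + 5*d + 6) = (d + 3)^2*(d + 2)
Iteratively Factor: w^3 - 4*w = (w - 2)*(w^2 + 2*w) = w*(w - 2)*(w + 2)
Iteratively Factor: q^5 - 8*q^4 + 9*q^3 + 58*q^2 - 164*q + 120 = (q - 2)*(q^4 - 6*q^3 - 3*q^2 + 52*q - 60) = (q - 2)*(q + 3)*(q^3 - 9*q^2 + 24*q - 20) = (q - 5)*(q - 2)*(q + 3)*(q^2 - 4*q + 4) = (q - 5)*(q - 2)^2*(q + 3)*(q - 2)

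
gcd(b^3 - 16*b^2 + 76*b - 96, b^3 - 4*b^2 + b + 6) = b - 2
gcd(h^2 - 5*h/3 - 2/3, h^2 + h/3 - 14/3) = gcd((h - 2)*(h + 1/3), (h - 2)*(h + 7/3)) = h - 2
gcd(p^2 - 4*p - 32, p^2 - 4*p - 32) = p^2 - 4*p - 32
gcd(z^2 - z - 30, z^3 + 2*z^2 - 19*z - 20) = z + 5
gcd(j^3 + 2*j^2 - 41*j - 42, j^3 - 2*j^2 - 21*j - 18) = j^2 - 5*j - 6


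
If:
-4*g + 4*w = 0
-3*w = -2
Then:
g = 2/3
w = 2/3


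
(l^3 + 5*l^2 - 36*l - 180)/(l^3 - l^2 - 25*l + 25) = (l^2 - 36)/(l^2 - 6*l + 5)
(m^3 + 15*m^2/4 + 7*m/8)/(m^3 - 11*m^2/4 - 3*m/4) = (m + 7/2)/(m - 3)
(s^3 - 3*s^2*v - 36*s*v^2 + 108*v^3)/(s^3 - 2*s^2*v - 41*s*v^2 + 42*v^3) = (s^2 - 9*s*v + 18*v^2)/(s^2 - 8*s*v + 7*v^2)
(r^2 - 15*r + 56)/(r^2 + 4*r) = (r^2 - 15*r + 56)/(r*(r + 4))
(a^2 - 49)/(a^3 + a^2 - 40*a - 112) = (a + 7)/(a^2 + 8*a + 16)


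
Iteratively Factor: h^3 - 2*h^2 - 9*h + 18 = (h + 3)*(h^2 - 5*h + 6) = (h - 3)*(h + 3)*(h - 2)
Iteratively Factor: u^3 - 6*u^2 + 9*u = (u)*(u^2 - 6*u + 9) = u*(u - 3)*(u - 3)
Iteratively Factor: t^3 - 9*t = (t)*(t^2 - 9) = t*(t + 3)*(t - 3)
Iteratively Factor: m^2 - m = (m)*(m - 1)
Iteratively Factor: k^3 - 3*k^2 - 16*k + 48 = (k - 4)*(k^2 + k - 12) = (k - 4)*(k + 4)*(k - 3)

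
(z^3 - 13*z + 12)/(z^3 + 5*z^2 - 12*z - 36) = (z^2 + 3*z - 4)/(z^2 + 8*z + 12)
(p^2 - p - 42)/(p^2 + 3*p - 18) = (p - 7)/(p - 3)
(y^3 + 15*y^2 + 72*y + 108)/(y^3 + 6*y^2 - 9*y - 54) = (y + 6)/(y - 3)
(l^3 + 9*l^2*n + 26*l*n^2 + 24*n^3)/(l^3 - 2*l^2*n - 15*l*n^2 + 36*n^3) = (l^2 + 5*l*n + 6*n^2)/(l^2 - 6*l*n + 9*n^2)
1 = 1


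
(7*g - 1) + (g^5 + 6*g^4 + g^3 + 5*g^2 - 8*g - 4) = g^5 + 6*g^4 + g^3 + 5*g^2 - g - 5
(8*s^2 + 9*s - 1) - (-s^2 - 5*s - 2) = 9*s^2 + 14*s + 1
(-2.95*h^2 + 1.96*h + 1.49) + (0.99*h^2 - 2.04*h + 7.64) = -1.96*h^2 - 0.0800000000000001*h + 9.13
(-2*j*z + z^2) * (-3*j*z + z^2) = 6*j^2*z^2 - 5*j*z^3 + z^4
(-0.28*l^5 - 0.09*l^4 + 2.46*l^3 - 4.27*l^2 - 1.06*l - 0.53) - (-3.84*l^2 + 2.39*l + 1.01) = -0.28*l^5 - 0.09*l^4 + 2.46*l^3 - 0.43*l^2 - 3.45*l - 1.54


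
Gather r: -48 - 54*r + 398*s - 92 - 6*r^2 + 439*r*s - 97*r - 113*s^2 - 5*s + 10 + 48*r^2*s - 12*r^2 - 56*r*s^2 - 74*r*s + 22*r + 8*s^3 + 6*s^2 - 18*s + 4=r^2*(48*s - 18) + r*(-56*s^2 + 365*s - 129) + 8*s^3 - 107*s^2 + 375*s - 126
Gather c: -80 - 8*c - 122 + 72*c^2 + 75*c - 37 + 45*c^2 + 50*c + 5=117*c^2 + 117*c - 234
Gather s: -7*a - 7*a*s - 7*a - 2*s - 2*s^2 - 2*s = -14*a - 2*s^2 + s*(-7*a - 4)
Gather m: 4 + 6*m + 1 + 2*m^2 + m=2*m^2 + 7*m + 5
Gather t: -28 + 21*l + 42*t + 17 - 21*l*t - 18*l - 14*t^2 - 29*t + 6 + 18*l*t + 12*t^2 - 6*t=3*l - 2*t^2 + t*(7 - 3*l) - 5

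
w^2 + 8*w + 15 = (w + 3)*(w + 5)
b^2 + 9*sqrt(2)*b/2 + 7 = (b + sqrt(2))*(b + 7*sqrt(2)/2)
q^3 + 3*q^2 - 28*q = q*(q - 4)*(q + 7)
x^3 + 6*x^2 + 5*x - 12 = (x - 1)*(x + 3)*(x + 4)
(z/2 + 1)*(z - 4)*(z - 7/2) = z^3/2 - 11*z^2/4 - z/2 + 14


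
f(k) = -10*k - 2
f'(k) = -10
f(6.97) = -71.70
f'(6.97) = -10.00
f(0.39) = -5.90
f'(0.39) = -10.00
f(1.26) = -14.60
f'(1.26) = -10.00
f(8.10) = -83.00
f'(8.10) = -10.00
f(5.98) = -61.80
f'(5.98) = -10.00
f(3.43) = -36.30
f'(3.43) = -10.00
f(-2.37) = 21.70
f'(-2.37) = -10.00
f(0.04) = -2.40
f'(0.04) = -10.00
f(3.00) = -32.00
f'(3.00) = -10.00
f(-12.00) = 118.00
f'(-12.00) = -10.00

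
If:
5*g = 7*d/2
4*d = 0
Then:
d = 0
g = 0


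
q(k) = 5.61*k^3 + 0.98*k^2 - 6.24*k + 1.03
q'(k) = 16.83*k^2 + 1.96*k - 6.24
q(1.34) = 7.93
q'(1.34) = 26.61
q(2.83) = 118.37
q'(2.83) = 134.10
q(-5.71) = -975.80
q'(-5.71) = 531.30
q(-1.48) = -5.77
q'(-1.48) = 27.72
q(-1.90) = -22.06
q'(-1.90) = 50.79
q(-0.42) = 3.41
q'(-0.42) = -4.09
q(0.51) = -1.15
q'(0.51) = -0.86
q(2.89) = 126.59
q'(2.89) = 139.99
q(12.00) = 9761.35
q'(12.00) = 2440.80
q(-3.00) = -122.90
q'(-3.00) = 139.35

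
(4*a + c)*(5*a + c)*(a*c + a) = 20*a^3*c + 20*a^3 + 9*a^2*c^2 + 9*a^2*c + a*c^3 + a*c^2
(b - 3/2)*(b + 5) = b^2 + 7*b/2 - 15/2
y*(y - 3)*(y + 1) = y^3 - 2*y^2 - 3*y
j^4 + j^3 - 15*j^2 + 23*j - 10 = (j - 2)*(j - 1)^2*(j + 5)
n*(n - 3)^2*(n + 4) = n^4 - 2*n^3 - 15*n^2 + 36*n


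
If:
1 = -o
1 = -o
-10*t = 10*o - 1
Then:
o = -1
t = 11/10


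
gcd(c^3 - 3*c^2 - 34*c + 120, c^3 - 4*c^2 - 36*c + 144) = c^2 + 2*c - 24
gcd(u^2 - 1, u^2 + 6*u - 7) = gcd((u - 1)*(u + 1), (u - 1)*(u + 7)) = u - 1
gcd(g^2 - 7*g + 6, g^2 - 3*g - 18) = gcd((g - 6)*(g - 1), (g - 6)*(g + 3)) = g - 6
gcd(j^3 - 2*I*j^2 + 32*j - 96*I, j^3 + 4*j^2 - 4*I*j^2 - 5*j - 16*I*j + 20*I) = j - 4*I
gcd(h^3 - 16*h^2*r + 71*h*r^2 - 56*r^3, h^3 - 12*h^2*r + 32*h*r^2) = -h + 8*r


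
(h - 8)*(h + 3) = h^2 - 5*h - 24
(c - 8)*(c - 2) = c^2 - 10*c + 16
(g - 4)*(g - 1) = g^2 - 5*g + 4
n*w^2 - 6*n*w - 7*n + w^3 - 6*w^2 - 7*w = (n + w)*(w - 7)*(w + 1)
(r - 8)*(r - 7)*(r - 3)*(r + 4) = r^4 - 14*r^3 + 29*r^2 + 236*r - 672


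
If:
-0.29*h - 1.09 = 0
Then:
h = -3.76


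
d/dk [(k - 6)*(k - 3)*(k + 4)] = 3*k^2 - 10*k - 18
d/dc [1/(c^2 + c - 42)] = (-2*c - 1)/(c^2 + c - 42)^2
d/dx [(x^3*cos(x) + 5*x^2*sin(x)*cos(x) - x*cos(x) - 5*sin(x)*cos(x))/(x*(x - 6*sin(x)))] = (x*(x - 6*sin(x))*(-x^3*sin(x) + 3*x^2*cos(x) + 5*x^2*cos(2*x) + x*sin(x) + 5*x*sin(2*x) - cos(x) - 5*cos(2*x)) + x*(6*cos(x) - 1)*(x^3 + 5*x^2*sin(x) - x - 5*sin(x))*cos(x) + (x - 6*sin(x))*(-x^3 - 5*x^2*sin(x) + x + 5*sin(x))*cos(x))/(x^2*(x - 6*sin(x))^2)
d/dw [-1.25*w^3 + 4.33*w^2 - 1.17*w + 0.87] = -3.75*w^2 + 8.66*w - 1.17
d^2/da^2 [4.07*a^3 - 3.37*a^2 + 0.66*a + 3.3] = 24.42*a - 6.74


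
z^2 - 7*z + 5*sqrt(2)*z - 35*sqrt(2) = (z - 7)*(z + 5*sqrt(2))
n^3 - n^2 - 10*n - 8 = (n - 4)*(n + 1)*(n + 2)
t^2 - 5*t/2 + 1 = (t - 2)*(t - 1/2)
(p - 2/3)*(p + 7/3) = p^2 + 5*p/3 - 14/9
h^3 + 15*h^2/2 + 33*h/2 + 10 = (h + 1)*(h + 5/2)*(h + 4)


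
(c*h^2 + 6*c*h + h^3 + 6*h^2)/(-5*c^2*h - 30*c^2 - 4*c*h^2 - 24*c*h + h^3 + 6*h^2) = -h/(5*c - h)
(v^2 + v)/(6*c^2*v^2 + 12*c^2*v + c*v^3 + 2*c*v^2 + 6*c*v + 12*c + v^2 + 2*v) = v*(v + 1)/(6*c^2*v^2 + 12*c^2*v + c*v^3 + 2*c*v^2 + 6*c*v + 12*c + v^2 + 2*v)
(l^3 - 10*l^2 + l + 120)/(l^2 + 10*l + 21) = (l^2 - 13*l + 40)/(l + 7)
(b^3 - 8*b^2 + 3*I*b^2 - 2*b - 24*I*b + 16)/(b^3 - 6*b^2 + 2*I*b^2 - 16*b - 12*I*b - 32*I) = (b + I)/(b + 2)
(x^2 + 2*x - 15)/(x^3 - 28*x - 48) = (-x^2 - 2*x + 15)/(-x^3 + 28*x + 48)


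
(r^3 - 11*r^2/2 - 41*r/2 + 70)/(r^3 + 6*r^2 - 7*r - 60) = (2*r^2 - 19*r + 35)/(2*(r^2 + 2*r - 15))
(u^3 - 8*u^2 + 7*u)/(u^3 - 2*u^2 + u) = (u - 7)/(u - 1)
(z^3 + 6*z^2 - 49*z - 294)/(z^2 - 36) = (z^2 - 49)/(z - 6)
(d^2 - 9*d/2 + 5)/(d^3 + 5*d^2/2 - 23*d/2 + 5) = (2*d - 5)/(2*d^2 + 9*d - 5)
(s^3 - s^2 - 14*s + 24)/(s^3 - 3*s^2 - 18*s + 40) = (s - 3)/(s - 5)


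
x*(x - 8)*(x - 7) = x^3 - 15*x^2 + 56*x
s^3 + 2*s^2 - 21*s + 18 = (s - 3)*(s - 1)*(s + 6)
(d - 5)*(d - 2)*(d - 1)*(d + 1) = d^4 - 7*d^3 + 9*d^2 + 7*d - 10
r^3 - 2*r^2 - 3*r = r*(r - 3)*(r + 1)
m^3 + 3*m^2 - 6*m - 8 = (m - 2)*(m + 1)*(m + 4)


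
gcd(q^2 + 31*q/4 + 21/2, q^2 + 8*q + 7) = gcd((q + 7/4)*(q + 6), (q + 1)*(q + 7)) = 1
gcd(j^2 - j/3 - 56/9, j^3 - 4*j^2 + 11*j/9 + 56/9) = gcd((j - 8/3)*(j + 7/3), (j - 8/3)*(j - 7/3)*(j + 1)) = j - 8/3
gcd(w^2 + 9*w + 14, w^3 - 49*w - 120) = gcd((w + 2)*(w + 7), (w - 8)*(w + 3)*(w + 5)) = 1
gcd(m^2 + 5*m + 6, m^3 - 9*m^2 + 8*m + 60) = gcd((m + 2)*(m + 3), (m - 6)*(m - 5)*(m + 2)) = m + 2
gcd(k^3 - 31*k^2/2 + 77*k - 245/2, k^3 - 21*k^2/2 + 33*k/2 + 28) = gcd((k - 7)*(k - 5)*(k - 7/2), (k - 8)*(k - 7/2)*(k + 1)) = k - 7/2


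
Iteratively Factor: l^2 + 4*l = (l)*(l + 4)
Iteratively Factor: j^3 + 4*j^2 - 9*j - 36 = (j + 4)*(j^2 - 9) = (j - 3)*(j + 4)*(j + 3)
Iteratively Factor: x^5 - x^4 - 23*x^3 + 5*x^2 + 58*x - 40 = (x - 1)*(x^4 - 23*x^2 - 18*x + 40) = (x - 1)^2*(x^3 + x^2 - 22*x - 40) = (x - 1)^2*(x + 4)*(x^2 - 3*x - 10) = (x - 1)^2*(x + 2)*(x + 4)*(x - 5)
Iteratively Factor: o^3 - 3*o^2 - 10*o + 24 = (o + 3)*(o^2 - 6*o + 8) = (o - 4)*(o + 3)*(o - 2)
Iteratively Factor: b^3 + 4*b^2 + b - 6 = (b + 3)*(b^2 + b - 2) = (b - 1)*(b + 3)*(b + 2)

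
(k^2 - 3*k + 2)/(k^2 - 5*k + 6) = (k - 1)/(k - 3)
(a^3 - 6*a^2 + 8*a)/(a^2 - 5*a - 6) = a*(-a^2 + 6*a - 8)/(-a^2 + 5*a + 6)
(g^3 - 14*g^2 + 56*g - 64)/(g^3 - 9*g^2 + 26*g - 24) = (g - 8)/(g - 3)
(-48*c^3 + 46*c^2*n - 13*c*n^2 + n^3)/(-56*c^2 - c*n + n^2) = (6*c^2 - 5*c*n + n^2)/(7*c + n)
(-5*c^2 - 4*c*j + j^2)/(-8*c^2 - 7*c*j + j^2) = (5*c - j)/(8*c - j)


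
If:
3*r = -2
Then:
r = -2/3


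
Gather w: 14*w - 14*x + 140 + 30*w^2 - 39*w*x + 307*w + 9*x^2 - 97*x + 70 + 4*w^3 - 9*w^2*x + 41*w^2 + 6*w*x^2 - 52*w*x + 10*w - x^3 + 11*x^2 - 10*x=4*w^3 + w^2*(71 - 9*x) + w*(6*x^2 - 91*x + 331) - x^3 + 20*x^2 - 121*x + 210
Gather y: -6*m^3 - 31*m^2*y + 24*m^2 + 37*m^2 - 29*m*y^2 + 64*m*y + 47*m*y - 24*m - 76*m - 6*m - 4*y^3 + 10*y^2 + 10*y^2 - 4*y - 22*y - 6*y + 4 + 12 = -6*m^3 + 61*m^2 - 106*m - 4*y^3 + y^2*(20 - 29*m) + y*(-31*m^2 + 111*m - 32) + 16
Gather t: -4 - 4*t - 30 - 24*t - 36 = -28*t - 70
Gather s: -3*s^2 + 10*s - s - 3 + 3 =-3*s^2 + 9*s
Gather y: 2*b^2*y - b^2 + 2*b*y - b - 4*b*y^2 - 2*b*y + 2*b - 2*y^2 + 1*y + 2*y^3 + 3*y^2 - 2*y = -b^2 + b + 2*y^3 + y^2*(1 - 4*b) + y*(2*b^2 - 1)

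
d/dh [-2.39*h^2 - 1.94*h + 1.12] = -4.78*h - 1.94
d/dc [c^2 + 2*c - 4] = 2*c + 2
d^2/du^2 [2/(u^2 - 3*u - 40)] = 4*(u^2 - 3*u - (2*u - 3)^2 - 40)/(-u^2 + 3*u + 40)^3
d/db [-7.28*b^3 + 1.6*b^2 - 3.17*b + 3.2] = -21.84*b^2 + 3.2*b - 3.17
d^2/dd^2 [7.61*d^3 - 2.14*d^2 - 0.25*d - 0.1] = 45.66*d - 4.28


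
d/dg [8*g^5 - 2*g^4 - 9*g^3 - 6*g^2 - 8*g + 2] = 40*g^4 - 8*g^3 - 27*g^2 - 12*g - 8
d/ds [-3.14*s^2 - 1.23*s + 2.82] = -6.28*s - 1.23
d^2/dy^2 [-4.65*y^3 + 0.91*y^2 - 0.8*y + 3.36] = 1.82 - 27.9*y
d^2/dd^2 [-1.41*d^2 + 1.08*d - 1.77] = -2.82000000000000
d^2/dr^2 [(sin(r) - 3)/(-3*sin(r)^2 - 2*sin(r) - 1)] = (9*sin(r)^5 - 114*sin(r)^4 - 90*sin(r)^3 + 184*sin(r)^2 + 133*sin(r) + 10)/(3*sin(r)^2 + 2*sin(r) + 1)^3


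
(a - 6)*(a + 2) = a^2 - 4*a - 12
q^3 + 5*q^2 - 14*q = q*(q - 2)*(q + 7)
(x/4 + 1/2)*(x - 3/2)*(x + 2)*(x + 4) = x^4/4 + 13*x^3/8 + 2*x^2 - 7*x/2 - 6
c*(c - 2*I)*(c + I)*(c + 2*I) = c^4 + I*c^3 + 4*c^2 + 4*I*c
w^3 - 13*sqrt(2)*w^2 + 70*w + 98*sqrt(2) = (w - 7*sqrt(2))^2*(w + sqrt(2))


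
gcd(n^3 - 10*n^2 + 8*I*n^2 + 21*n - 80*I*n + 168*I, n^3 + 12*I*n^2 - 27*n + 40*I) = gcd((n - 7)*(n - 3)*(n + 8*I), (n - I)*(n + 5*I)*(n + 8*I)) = n + 8*I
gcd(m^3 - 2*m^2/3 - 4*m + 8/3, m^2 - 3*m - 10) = m + 2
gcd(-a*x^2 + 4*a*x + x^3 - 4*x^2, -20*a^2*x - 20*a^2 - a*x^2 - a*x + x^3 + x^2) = 1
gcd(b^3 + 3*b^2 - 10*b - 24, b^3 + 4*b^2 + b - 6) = b + 2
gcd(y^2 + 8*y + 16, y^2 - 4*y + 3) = 1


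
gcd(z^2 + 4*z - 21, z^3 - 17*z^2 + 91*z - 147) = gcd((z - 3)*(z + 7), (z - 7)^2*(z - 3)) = z - 3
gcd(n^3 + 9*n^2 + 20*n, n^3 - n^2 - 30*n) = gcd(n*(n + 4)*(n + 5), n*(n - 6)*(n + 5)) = n^2 + 5*n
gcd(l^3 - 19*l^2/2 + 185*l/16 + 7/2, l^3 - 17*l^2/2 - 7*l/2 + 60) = l - 8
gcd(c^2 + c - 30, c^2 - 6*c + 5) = c - 5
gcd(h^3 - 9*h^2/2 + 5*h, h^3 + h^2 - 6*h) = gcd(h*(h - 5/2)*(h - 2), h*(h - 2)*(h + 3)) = h^2 - 2*h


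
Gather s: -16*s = -16*s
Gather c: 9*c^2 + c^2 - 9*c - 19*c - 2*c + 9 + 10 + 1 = 10*c^2 - 30*c + 20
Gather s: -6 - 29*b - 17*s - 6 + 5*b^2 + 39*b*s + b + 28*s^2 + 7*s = 5*b^2 - 28*b + 28*s^2 + s*(39*b - 10) - 12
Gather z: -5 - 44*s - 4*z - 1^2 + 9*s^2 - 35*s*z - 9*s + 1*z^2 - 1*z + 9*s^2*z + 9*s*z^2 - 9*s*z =9*s^2 - 53*s + z^2*(9*s + 1) + z*(9*s^2 - 44*s - 5) - 6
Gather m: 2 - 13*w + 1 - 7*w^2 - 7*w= -7*w^2 - 20*w + 3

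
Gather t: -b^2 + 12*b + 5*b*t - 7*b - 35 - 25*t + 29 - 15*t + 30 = -b^2 + 5*b + t*(5*b - 40) + 24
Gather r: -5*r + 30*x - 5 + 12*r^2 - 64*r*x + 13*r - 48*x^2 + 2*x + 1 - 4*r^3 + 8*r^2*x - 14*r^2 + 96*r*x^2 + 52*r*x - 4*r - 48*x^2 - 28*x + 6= -4*r^3 + r^2*(8*x - 2) + r*(96*x^2 - 12*x + 4) - 96*x^2 + 4*x + 2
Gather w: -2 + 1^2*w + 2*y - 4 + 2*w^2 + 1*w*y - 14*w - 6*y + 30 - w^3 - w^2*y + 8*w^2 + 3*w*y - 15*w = -w^3 + w^2*(10 - y) + w*(4*y - 28) - 4*y + 24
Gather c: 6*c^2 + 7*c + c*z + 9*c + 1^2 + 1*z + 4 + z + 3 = 6*c^2 + c*(z + 16) + 2*z + 8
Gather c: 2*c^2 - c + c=2*c^2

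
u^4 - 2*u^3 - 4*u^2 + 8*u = u*(u - 2)^2*(u + 2)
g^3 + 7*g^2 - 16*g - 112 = (g - 4)*(g + 4)*(g + 7)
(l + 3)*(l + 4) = l^2 + 7*l + 12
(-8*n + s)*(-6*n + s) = 48*n^2 - 14*n*s + s^2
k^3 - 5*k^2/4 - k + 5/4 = (k - 5/4)*(k - 1)*(k + 1)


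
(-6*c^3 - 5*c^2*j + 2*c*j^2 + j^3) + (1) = -6*c^3 - 5*c^2*j + 2*c*j^2 + j^3 + 1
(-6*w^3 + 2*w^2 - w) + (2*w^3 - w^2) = -4*w^3 + w^2 - w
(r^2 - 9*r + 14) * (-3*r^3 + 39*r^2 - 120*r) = -3*r^5 + 66*r^4 - 513*r^3 + 1626*r^2 - 1680*r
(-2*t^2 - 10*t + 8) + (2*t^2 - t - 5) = 3 - 11*t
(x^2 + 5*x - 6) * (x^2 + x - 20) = x^4 + 6*x^3 - 21*x^2 - 106*x + 120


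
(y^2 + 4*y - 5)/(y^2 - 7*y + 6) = (y + 5)/(y - 6)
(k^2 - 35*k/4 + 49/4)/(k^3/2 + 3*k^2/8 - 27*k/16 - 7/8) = 4*(k - 7)/(2*k^2 + 5*k + 2)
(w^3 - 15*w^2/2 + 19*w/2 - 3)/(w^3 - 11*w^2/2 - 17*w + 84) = (2*w^2 - 3*w + 1)/(2*w^2 + w - 28)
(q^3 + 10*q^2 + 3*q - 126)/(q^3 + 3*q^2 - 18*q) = (q + 7)/q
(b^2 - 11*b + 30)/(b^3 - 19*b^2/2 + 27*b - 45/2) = 2*(b - 6)/(2*b^2 - 9*b + 9)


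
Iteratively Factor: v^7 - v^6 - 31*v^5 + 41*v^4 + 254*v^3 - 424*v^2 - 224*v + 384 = (v + 4)*(v^6 - 5*v^5 - 11*v^4 + 85*v^3 - 86*v^2 - 80*v + 96) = (v + 1)*(v + 4)*(v^5 - 6*v^4 - 5*v^3 + 90*v^2 - 176*v + 96) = (v - 2)*(v + 1)*(v + 4)*(v^4 - 4*v^3 - 13*v^2 + 64*v - 48) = (v - 3)*(v - 2)*(v + 1)*(v + 4)*(v^3 - v^2 - 16*v + 16) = (v - 4)*(v - 3)*(v - 2)*(v + 1)*(v + 4)*(v^2 + 3*v - 4) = (v - 4)*(v - 3)*(v - 2)*(v - 1)*(v + 1)*(v + 4)*(v + 4)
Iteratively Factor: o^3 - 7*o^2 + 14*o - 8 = (o - 4)*(o^2 - 3*o + 2) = (o - 4)*(o - 1)*(o - 2)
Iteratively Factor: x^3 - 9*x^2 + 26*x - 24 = (x - 4)*(x^2 - 5*x + 6) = (x - 4)*(x - 3)*(x - 2)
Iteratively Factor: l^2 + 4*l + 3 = (l + 1)*(l + 3)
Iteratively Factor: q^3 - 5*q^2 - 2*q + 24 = (q - 3)*(q^2 - 2*q - 8) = (q - 3)*(q + 2)*(q - 4)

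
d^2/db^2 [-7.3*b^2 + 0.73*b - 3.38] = -14.6000000000000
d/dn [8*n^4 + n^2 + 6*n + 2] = 32*n^3 + 2*n + 6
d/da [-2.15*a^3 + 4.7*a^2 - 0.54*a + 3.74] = -6.45*a^2 + 9.4*a - 0.54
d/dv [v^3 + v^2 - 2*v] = 3*v^2 + 2*v - 2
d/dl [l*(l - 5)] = 2*l - 5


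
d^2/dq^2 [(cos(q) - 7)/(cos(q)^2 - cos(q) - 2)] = (9*sin(q)^4*cos(q) - 27*sin(q)^4 + 77*sin(q)^2 - 53*cos(q)/4 + 39*cos(3*q)/4 - cos(5*q)/2 - 4)/(sin(q)^2 + cos(q) + 1)^3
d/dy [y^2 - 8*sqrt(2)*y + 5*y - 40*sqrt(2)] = 2*y - 8*sqrt(2) + 5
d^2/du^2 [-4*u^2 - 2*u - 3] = -8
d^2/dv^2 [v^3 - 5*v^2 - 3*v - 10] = 6*v - 10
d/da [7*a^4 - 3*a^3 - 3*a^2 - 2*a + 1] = 28*a^3 - 9*a^2 - 6*a - 2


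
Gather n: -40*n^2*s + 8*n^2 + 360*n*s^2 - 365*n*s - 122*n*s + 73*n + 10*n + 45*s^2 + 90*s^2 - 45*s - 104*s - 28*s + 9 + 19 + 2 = n^2*(8 - 40*s) + n*(360*s^2 - 487*s + 83) + 135*s^2 - 177*s + 30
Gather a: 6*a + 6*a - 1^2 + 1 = 12*a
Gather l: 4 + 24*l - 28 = 24*l - 24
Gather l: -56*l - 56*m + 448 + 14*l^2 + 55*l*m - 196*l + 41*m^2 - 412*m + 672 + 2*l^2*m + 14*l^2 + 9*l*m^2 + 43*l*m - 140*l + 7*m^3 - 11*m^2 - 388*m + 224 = l^2*(2*m + 28) + l*(9*m^2 + 98*m - 392) + 7*m^3 + 30*m^2 - 856*m + 1344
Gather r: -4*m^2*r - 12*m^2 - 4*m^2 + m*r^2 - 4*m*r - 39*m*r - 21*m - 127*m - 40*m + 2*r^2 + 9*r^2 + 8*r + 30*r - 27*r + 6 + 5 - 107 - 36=-16*m^2 - 188*m + r^2*(m + 11) + r*(-4*m^2 - 43*m + 11) - 132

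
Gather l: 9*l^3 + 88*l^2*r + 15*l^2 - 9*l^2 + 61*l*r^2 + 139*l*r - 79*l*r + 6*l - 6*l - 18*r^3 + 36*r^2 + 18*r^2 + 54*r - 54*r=9*l^3 + l^2*(88*r + 6) + l*(61*r^2 + 60*r) - 18*r^3 + 54*r^2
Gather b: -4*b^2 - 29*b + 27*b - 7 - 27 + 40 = -4*b^2 - 2*b + 6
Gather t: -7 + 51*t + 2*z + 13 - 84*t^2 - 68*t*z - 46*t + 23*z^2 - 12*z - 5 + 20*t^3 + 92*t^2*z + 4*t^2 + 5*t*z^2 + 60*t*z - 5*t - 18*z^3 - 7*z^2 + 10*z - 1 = 20*t^3 + t^2*(92*z - 80) + t*(5*z^2 - 8*z) - 18*z^3 + 16*z^2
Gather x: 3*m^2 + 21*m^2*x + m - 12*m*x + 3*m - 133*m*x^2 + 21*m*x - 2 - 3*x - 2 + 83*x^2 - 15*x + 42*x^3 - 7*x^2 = 3*m^2 + 4*m + 42*x^3 + x^2*(76 - 133*m) + x*(21*m^2 + 9*m - 18) - 4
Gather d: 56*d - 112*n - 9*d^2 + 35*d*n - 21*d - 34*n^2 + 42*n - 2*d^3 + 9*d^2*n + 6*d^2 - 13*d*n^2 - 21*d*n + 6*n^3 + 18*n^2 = -2*d^3 + d^2*(9*n - 3) + d*(-13*n^2 + 14*n + 35) + 6*n^3 - 16*n^2 - 70*n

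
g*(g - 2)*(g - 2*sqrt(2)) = g^3 - 2*sqrt(2)*g^2 - 2*g^2 + 4*sqrt(2)*g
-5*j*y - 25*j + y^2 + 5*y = (-5*j + y)*(y + 5)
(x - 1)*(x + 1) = x^2 - 1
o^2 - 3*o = o*(o - 3)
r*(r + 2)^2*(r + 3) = r^4 + 7*r^3 + 16*r^2 + 12*r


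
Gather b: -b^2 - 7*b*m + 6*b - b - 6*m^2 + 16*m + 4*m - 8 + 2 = -b^2 + b*(5 - 7*m) - 6*m^2 + 20*m - 6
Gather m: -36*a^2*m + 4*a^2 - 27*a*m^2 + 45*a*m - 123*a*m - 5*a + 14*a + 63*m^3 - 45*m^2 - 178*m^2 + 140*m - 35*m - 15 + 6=4*a^2 + 9*a + 63*m^3 + m^2*(-27*a - 223) + m*(-36*a^2 - 78*a + 105) - 9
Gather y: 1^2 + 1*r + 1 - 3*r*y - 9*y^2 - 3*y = r - 9*y^2 + y*(-3*r - 3) + 2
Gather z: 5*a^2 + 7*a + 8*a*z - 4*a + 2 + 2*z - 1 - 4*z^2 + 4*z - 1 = 5*a^2 + 3*a - 4*z^2 + z*(8*a + 6)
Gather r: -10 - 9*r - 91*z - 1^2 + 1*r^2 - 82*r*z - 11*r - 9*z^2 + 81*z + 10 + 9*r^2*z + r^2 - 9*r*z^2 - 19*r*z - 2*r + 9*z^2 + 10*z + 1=r^2*(9*z + 2) + r*(-9*z^2 - 101*z - 22)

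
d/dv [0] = 0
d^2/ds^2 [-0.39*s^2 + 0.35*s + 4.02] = -0.780000000000000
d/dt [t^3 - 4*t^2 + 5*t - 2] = 3*t^2 - 8*t + 5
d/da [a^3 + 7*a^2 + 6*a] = 3*a^2 + 14*a + 6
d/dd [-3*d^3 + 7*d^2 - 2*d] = -9*d^2 + 14*d - 2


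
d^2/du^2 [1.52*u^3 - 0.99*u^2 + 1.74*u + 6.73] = 9.12*u - 1.98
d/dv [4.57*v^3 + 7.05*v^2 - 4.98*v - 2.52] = 13.71*v^2 + 14.1*v - 4.98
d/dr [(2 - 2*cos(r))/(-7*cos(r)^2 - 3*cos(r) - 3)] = 2*(-7*sin(r)^2 - 14*cos(r) + 1)*sin(r)/(7*cos(r)^2 + 3*cos(r) + 3)^2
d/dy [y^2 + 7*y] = 2*y + 7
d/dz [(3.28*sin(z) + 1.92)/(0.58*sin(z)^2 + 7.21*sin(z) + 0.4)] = (-2.2272*sin(z) + 0.9512*cos(2*z) - 13.4824)*cos(z)/(0.58*sin(z)^2 + 7.21*sin(z) + 0.4)^2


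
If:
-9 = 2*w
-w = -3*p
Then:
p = -3/2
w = -9/2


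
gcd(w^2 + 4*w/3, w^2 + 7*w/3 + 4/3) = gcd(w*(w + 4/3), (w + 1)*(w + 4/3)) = w + 4/3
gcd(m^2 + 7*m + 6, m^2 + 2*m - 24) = m + 6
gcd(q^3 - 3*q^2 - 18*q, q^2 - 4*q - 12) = q - 6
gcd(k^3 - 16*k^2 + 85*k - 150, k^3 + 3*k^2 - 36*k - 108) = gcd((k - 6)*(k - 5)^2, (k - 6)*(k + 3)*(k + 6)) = k - 6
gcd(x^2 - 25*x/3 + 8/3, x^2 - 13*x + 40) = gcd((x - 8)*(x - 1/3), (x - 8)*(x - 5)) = x - 8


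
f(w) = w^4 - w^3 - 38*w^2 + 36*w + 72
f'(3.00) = -111.00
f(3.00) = -108.00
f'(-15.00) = -12999.00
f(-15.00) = 44982.00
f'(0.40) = 5.38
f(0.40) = 80.28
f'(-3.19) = 118.06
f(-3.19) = -293.52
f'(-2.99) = 129.50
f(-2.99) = -268.71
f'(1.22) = -53.92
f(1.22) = 59.76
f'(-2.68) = 141.14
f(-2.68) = -226.58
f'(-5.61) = -338.29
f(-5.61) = -158.85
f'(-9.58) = -3028.12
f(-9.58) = 5541.74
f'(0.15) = 24.55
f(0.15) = 76.54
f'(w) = 4*w^3 - 3*w^2 - 76*w + 36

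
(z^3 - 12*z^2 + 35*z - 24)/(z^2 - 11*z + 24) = z - 1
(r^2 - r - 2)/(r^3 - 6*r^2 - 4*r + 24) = (r + 1)/(r^2 - 4*r - 12)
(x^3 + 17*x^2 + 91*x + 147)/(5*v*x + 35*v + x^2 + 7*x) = (x^2 + 10*x + 21)/(5*v + x)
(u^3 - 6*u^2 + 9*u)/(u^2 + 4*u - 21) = u*(u - 3)/(u + 7)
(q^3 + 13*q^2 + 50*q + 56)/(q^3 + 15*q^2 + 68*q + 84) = (q + 4)/(q + 6)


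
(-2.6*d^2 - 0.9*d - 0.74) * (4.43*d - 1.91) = -11.518*d^3 + 0.979000000000001*d^2 - 1.5592*d + 1.4134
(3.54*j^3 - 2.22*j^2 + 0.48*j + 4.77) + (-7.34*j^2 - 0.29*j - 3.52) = 3.54*j^3 - 9.56*j^2 + 0.19*j + 1.25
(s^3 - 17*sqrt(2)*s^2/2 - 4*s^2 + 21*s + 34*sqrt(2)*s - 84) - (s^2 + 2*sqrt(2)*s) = s^3 - 17*sqrt(2)*s^2/2 - 5*s^2 + 21*s + 32*sqrt(2)*s - 84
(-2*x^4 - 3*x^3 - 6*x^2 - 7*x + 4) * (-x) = 2*x^5 + 3*x^4 + 6*x^3 + 7*x^2 - 4*x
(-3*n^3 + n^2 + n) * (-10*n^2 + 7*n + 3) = 30*n^5 - 31*n^4 - 12*n^3 + 10*n^2 + 3*n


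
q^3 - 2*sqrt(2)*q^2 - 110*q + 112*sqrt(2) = (q - 8*sqrt(2))*(q - sqrt(2))*(q + 7*sqrt(2))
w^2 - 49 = (w - 7)*(w + 7)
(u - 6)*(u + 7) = u^2 + u - 42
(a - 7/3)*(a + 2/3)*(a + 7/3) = a^3 + 2*a^2/3 - 49*a/9 - 98/27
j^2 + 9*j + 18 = (j + 3)*(j + 6)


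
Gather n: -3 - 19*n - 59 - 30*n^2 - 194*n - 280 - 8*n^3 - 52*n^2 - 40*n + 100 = -8*n^3 - 82*n^2 - 253*n - 242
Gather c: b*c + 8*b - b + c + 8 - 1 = 7*b + c*(b + 1) + 7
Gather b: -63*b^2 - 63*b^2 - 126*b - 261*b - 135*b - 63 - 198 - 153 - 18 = -126*b^2 - 522*b - 432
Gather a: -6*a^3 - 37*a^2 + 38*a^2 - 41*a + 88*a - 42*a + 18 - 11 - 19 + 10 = -6*a^3 + a^2 + 5*a - 2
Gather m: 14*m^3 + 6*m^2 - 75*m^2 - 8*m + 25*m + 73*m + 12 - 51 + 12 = 14*m^3 - 69*m^2 + 90*m - 27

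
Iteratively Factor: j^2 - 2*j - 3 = (j + 1)*(j - 3)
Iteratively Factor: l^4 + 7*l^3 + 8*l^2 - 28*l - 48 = (l + 3)*(l^3 + 4*l^2 - 4*l - 16) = (l - 2)*(l + 3)*(l^2 + 6*l + 8) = (l - 2)*(l + 3)*(l + 4)*(l + 2)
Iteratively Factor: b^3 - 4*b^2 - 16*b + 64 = (b - 4)*(b^2 - 16) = (b - 4)*(b + 4)*(b - 4)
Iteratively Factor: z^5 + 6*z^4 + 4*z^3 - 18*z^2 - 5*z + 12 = (z - 1)*(z^4 + 7*z^3 + 11*z^2 - 7*z - 12) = (z - 1)*(z + 1)*(z^3 + 6*z^2 + 5*z - 12) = (z - 1)*(z + 1)*(z + 4)*(z^2 + 2*z - 3) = (z - 1)^2*(z + 1)*(z + 4)*(z + 3)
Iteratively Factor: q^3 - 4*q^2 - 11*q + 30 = (q + 3)*(q^2 - 7*q + 10) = (q - 2)*(q + 3)*(q - 5)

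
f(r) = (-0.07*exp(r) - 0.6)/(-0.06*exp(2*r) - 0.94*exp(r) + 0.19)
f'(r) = (-0.07*exp(r) - 0.6)*(0.12*exp(2*r) + 0.94*exp(r))/(-0.06*exp(2*r) - 0.94*exp(r) + 0.19)^2 - 0.07*exp(r)/(-0.06*exp(2*r) - 0.94*exp(r) + 0.19)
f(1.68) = 0.15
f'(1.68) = -0.13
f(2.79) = 0.06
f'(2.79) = -0.05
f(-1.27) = 7.87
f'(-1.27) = -27.10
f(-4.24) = -3.41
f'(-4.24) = -0.27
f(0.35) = 0.55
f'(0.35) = -0.61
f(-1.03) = 4.08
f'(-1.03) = -9.18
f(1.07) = 0.26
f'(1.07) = -0.26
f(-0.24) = 1.12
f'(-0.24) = -1.46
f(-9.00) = -3.16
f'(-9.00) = 0.00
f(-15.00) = -3.16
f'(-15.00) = 0.00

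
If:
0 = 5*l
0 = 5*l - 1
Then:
No Solution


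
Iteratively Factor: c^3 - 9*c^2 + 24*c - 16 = (c - 4)*(c^2 - 5*c + 4) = (c - 4)*(c - 1)*(c - 4)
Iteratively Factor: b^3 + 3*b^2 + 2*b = (b)*(b^2 + 3*b + 2) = b*(b + 2)*(b + 1)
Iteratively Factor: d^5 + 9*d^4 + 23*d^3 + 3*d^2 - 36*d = (d)*(d^4 + 9*d^3 + 23*d^2 + 3*d - 36) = d*(d + 4)*(d^3 + 5*d^2 + 3*d - 9) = d*(d + 3)*(d + 4)*(d^2 + 2*d - 3) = d*(d - 1)*(d + 3)*(d + 4)*(d + 3)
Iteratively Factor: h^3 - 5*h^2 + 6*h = (h - 3)*(h^2 - 2*h) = h*(h - 3)*(h - 2)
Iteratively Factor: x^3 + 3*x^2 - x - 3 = (x + 1)*(x^2 + 2*x - 3) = (x + 1)*(x + 3)*(x - 1)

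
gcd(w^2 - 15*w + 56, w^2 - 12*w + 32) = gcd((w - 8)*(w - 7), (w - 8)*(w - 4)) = w - 8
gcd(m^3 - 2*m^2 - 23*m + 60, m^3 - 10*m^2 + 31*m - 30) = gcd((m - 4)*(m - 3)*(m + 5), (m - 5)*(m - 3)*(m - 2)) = m - 3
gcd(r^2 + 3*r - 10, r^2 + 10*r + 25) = r + 5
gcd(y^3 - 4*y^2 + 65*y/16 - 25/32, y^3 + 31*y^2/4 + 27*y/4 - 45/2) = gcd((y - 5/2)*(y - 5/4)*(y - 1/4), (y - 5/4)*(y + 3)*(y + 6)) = y - 5/4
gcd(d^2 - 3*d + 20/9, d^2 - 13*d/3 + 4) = d - 4/3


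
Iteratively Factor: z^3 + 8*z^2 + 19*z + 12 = (z + 1)*(z^2 + 7*z + 12) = (z + 1)*(z + 4)*(z + 3)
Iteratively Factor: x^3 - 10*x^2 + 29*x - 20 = (x - 5)*(x^2 - 5*x + 4) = (x - 5)*(x - 1)*(x - 4)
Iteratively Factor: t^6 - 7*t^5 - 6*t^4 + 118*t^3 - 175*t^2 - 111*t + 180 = (t - 3)*(t^5 - 4*t^4 - 18*t^3 + 64*t^2 + 17*t - 60) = (t - 3)*(t + 4)*(t^4 - 8*t^3 + 14*t^2 + 8*t - 15) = (t - 3)*(t - 1)*(t + 4)*(t^3 - 7*t^2 + 7*t + 15) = (t - 3)^2*(t - 1)*(t + 4)*(t^2 - 4*t - 5) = (t - 5)*(t - 3)^2*(t - 1)*(t + 4)*(t + 1)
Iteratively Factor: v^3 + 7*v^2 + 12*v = (v + 4)*(v^2 + 3*v) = v*(v + 4)*(v + 3)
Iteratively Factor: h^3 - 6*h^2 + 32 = (h - 4)*(h^2 - 2*h - 8) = (h - 4)*(h + 2)*(h - 4)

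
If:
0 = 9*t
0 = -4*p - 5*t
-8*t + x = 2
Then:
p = 0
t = 0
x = 2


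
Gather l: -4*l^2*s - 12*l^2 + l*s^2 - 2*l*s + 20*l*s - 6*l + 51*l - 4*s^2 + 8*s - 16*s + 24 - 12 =l^2*(-4*s - 12) + l*(s^2 + 18*s + 45) - 4*s^2 - 8*s + 12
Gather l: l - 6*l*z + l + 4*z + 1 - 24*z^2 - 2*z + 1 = l*(2 - 6*z) - 24*z^2 + 2*z + 2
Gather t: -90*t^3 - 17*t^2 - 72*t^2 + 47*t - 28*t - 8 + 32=-90*t^3 - 89*t^2 + 19*t + 24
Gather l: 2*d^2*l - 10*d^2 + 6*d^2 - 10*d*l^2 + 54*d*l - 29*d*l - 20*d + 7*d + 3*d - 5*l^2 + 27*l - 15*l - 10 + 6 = -4*d^2 - 10*d + l^2*(-10*d - 5) + l*(2*d^2 + 25*d + 12) - 4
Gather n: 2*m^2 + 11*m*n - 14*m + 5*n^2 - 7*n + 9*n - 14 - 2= 2*m^2 - 14*m + 5*n^2 + n*(11*m + 2) - 16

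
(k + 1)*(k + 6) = k^2 + 7*k + 6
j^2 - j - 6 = (j - 3)*(j + 2)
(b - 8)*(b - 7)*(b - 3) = b^3 - 18*b^2 + 101*b - 168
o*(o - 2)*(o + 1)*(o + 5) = o^4 + 4*o^3 - 7*o^2 - 10*o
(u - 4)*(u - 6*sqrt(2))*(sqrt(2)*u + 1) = sqrt(2)*u^3 - 11*u^2 - 4*sqrt(2)*u^2 - 6*sqrt(2)*u + 44*u + 24*sqrt(2)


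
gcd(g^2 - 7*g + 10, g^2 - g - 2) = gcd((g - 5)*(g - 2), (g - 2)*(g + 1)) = g - 2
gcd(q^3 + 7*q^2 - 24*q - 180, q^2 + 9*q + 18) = q + 6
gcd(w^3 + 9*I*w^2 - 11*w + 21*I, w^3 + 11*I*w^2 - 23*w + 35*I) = w^2 + 6*I*w + 7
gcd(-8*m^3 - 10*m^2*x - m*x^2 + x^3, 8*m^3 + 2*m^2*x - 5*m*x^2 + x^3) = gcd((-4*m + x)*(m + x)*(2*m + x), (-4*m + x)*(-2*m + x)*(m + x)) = -4*m^2 - 3*m*x + x^2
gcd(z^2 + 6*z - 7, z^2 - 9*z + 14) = 1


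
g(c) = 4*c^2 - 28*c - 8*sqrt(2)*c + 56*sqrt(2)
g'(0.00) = -39.31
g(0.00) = 79.20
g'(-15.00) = -159.31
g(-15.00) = 1568.90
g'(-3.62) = -68.27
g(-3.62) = 273.93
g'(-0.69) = -44.83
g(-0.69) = 108.23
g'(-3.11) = -64.19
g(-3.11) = 240.15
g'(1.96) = -23.63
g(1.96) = 17.51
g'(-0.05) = -39.71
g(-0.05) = 81.17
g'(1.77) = -25.15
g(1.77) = 22.14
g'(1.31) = -28.83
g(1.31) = 34.56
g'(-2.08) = -55.95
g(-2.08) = 178.27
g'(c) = 8*c - 28 - 8*sqrt(2)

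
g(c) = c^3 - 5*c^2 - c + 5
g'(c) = 3*c^2 - 10*c - 1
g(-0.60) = 3.58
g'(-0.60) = 6.08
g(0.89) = 0.85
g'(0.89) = -7.52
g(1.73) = -6.52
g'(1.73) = -9.32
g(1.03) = -0.24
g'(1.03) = -8.12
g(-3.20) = -75.77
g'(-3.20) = 61.72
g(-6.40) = -455.54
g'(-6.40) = 185.88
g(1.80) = -7.17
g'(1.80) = -9.28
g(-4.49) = -181.83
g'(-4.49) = 104.38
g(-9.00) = -1120.00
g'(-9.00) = 332.00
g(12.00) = 1001.00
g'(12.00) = 311.00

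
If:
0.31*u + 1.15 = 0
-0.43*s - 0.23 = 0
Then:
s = -0.53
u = -3.71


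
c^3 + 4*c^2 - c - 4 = (c - 1)*(c + 1)*(c + 4)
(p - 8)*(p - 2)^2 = p^3 - 12*p^2 + 36*p - 32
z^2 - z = z*(z - 1)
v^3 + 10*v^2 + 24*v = v*(v + 4)*(v + 6)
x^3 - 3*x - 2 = (x - 2)*(x + 1)^2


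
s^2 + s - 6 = (s - 2)*(s + 3)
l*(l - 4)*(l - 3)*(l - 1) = l^4 - 8*l^3 + 19*l^2 - 12*l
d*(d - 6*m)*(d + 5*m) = d^3 - d^2*m - 30*d*m^2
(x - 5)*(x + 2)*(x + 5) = x^3 + 2*x^2 - 25*x - 50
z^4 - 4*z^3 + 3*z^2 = z^2*(z - 3)*(z - 1)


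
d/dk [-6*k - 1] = -6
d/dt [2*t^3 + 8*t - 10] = 6*t^2 + 8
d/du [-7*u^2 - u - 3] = -14*u - 1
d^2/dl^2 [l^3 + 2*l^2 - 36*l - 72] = 6*l + 4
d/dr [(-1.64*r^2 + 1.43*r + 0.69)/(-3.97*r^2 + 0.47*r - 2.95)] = (4.9063*r^2 + 15.1546*r - 4.5428)/(15.7609*r^4 - 3.7318*r^3 + 23.6439*r^2 - 2.773*r + 8.7025)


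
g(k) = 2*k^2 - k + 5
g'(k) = 4*k - 1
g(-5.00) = 60.00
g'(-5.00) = -21.00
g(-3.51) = 33.15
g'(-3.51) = -15.04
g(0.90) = 5.72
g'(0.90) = 2.60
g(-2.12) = 16.11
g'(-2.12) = -9.48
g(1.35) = 7.30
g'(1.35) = 4.40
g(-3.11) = 27.45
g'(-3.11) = -13.44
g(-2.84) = 23.97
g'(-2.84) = -12.36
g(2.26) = 12.96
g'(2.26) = 8.04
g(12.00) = 281.00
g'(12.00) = 47.00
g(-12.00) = 305.00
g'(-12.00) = -49.00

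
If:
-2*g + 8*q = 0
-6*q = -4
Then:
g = 8/3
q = 2/3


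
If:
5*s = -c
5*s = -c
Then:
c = -5*s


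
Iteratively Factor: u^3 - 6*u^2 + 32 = (u + 2)*(u^2 - 8*u + 16) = (u - 4)*(u + 2)*(u - 4)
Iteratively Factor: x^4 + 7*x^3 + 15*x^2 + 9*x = (x)*(x^3 + 7*x^2 + 15*x + 9) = x*(x + 1)*(x^2 + 6*x + 9) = x*(x + 1)*(x + 3)*(x + 3)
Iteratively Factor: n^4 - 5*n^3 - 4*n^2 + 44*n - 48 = (n - 2)*(n^3 - 3*n^2 - 10*n + 24) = (n - 2)^2*(n^2 - n - 12) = (n - 2)^2*(n + 3)*(n - 4)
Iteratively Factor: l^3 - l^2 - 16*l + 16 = (l - 4)*(l^2 + 3*l - 4) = (l - 4)*(l + 4)*(l - 1)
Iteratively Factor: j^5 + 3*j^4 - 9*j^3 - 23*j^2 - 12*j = (j - 3)*(j^4 + 6*j^3 + 9*j^2 + 4*j) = (j - 3)*(j + 4)*(j^3 + 2*j^2 + j) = j*(j - 3)*(j + 4)*(j^2 + 2*j + 1) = j*(j - 3)*(j + 1)*(j + 4)*(j + 1)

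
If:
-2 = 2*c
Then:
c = -1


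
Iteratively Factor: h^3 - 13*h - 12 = (h + 1)*(h^2 - h - 12) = (h - 4)*(h + 1)*(h + 3)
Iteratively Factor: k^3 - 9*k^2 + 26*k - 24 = (k - 3)*(k^2 - 6*k + 8) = (k - 3)*(k - 2)*(k - 4)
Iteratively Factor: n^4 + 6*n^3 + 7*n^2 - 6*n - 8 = (n + 1)*(n^3 + 5*n^2 + 2*n - 8) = (n + 1)*(n + 4)*(n^2 + n - 2) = (n + 1)*(n + 2)*(n + 4)*(n - 1)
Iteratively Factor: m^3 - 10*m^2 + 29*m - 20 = (m - 5)*(m^2 - 5*m + 4) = (m - 5)*(m - 4)*(m - 1)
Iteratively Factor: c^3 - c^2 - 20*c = (c + 4)*(c^2 - 5*c) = c*(c + 4)*(c - 5)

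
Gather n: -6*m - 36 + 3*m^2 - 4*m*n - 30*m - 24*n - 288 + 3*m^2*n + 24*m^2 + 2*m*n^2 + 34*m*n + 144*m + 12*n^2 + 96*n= 27*m^2 + 108*m + n^2*(2*m + 12) + n*(3*m^2 + 30*m + 72) - 324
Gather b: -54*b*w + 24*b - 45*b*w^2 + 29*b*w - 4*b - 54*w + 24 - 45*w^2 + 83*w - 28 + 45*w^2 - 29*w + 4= b*(-45*w^2 - 25*w + 20)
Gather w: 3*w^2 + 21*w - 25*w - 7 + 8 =3*w^2 - 4*w + 1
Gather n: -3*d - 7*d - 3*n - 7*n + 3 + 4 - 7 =-10*d - 10*n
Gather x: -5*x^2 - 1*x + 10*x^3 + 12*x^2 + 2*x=10*x^3 + 7*x^2 + x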